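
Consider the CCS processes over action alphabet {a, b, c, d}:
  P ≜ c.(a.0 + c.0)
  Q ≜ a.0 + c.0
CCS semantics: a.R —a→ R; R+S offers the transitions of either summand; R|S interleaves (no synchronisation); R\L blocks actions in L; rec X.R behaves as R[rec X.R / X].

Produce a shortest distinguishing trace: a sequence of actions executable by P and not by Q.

LTS(P): 3 reachable states
  p0 = c.(a.0 + c.0) :: -c-> p1
  p1 = a.0 + c.0 :: -a-> p2, -c-> p2
  p2 = 0 :: (no moves)
LTS(Q): 2 reachable states
  q0 = a.0 + c.0 :: -a-> q1, -c-> q1
  q1 = 0 :: (no moves)
Run σ = ⟨ca⟩ on P: start {p0}
  [1] c ⇒ {p1}
  [2] a ⇒ {p2}
  ✓ P
Run σ = ⟨ca⟩ on Q: start {q0}
  [1] c ⇒ {q1}
  [2] a ⇒ ∅ (Q stuck)

ca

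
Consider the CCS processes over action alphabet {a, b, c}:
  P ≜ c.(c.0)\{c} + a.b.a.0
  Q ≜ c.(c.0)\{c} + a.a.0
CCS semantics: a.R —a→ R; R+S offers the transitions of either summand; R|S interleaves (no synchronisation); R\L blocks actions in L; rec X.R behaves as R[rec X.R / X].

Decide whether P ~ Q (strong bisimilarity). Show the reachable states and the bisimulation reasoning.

P's transition system — 5 states:
  p0 = c.(c.0)\{c} + a.b.a.0 has moves ··a··> p1, ··c··> p2
  p1 = b.a.0 has moves ··b··> p3
  p2 = (c.0)\{c} has moves deadlocked
  p3 = a.0 has moves ··a··> p4
  p4 = 0 has moves deadlocked
Q's transition system — 4 states:
  q0 = c.(c.0)\{c} + a.a.0 has moves ··a··> q1, ··c··> q2
  q1 = a.0 has moves ··a··> q3
  q2 = (c.0)\{c} has moves deadlocked
  q3 = 0 has moves deadlocked
Partition-refinement fixed point:
  B0 = {p0}
  B1 = {p2, p4, q2, q3}
  B2 = {p1}
  B3 = {p3, q1}
  B4 = {q0}
p0 ∈ B0, q0 ∈ B4 → different blocks

NO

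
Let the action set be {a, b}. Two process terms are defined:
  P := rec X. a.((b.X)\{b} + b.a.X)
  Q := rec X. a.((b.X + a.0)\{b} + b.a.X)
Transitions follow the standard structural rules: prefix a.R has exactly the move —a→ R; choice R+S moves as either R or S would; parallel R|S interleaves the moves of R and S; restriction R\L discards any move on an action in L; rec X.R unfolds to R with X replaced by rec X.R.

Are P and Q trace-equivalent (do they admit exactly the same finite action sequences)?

traces(P) ≠ traces(Q) — witness ⟨aa⟩

Reachable graph of P (3 states):
  u0 = rec X. a.((b.X)\{b} + b.a.X) → -a-> u1
  u1 = (b.(rec X. a.((b.X)\{b} + b.a.X)))\{b} + b.a.(rec X. a.((b.X)\{b} + b.a.X)) → -b-> u2
  u2 = a.(rec X. a.((b.X)\{b} + b.a.X)) → -a-> u0
Reachable graph of Q (4 states):
  v0 = rec X. a.((b.X + a.0)\{b} + b.a.X) → -a-> v1
  v1 = (b.(rec X. a.((b.X + a.0)\{b} + b.a.X)) + a.0)\{b} + b.a.(rec X. a.((b.X + a.0)\{b} + b.a.X)) → -a-> v2, -b-> v3
  v2 = 0\{b} → (no moves)
  v3 = a.(rec X. a.((b.X + a.0)\{b} + b.a.X)) → -a-> v0
Run σ = ⟨aa⟩ on Q: start {v0}
  after a @ step 1: {v1}
  after a @ step 2: {v2}
  — Q admits the full trace.
Run σ = ⟨aa⟩ on P: start {u0}
  after a @ step 1: {u1}
  after a @ step 2: ∅  — P cannot continue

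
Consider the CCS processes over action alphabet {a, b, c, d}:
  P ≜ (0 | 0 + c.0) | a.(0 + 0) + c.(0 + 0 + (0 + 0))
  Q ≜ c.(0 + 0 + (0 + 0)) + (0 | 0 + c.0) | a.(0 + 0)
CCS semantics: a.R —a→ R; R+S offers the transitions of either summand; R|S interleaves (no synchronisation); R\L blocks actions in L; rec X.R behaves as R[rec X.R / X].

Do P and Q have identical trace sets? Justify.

traces(P) = traces(Q)

LTS(P): 5 reachable states
  m0 = (0 | 0 + c.0) | a.(0 + 0) + c.(0 + 0 + (0 + 0)) ⊢ —a→ m1, —c→ m2, —c→ m3
  m1 = (0 | 0 + c.0) | (0 + 0) ⊢ —c→ m4
  m2 = 0 + 0 + (0 + 0) ⊢ (no moves)
  m3 = 0 | a.(0 + 0) ⊢ —a→ m4
  m4 = 0 | (0 + 0) ⊢ (no moves)
LTS(Q): 5 reachable states
  n0 = c.(0 + 0 + (0 + 0)) + (0 | 0 + c.0) | a.(0 + 0) ⊢ —a→ n1, —c→ n2, —c→ n3
  n1 = (0 | 0 + c.0) | (0 + 0) ⊢ —c→ n4
  n2 = 0 + 0 + (0 + 0) ⊢ (no moves)
  n3 = 0 | a.(0 + 0) ⊢ —a→ n4
  n4 = 0 | (0 + 0) ⊢ (no moves)
Bisimilarity quotient blocks:
  B0 = {m0, n0}
  B1 = {m2, m4, n2, n4}
  B2 = {m1, n1}
  B3 = {m3, n3}
m0 ∈ B0, n0 ∈ B0 → same block
Bisimilar ⇒ trace-equivalent.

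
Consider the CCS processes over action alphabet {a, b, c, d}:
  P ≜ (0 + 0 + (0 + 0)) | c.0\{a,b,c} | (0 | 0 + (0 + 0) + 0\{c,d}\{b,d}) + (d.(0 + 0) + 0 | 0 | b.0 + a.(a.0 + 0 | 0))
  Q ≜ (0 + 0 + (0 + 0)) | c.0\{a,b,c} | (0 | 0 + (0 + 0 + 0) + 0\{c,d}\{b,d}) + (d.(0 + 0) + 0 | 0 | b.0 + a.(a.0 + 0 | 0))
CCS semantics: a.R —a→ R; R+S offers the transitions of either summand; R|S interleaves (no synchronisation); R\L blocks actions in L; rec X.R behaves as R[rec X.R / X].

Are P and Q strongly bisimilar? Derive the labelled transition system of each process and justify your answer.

LTS(P): 6 reachable states
  p0 = (0 + 0 + (0 + 0)) | c.0\{a,b,c} | (0 | 0 + (0 + 0) + 0\{c,d}\{b,d}) + (d.(0 + 0) + 0 | 0 | b.0 + a.(a.0 + 0 | 0)) has moves —a→ p1, —b→ p2, —c→ p3, —d→ p4
  p1 = a.0 + 0 | 0 has moves —a→ p5
  p2 = 0 | 0 | 0 has moves ∅
  p3 = (0 + 0 + (0 + 0)) | 0\{a,b,c} | (0 | 0 + (0 + 0) + 0\{c,d}\{b,d}) has moves ∅
  p4 = 0 + 0 has moves ∅
  p5 = 0 has moves ∅
LTS(Q): 6 reachable states
  q0 = (0 + 0 + (0 + 0)) | c.0\{a,b,c} | (0 | 0 + (0 + 0 + 0) + 0\{c,d}\{b,d}) + (d.(0 + 0) + 0 | 0 | b.0 + a.(a.0 + 0 | 0)) has moves —a→ q1, —b→ q2, —c→ q3, —d→ q4
  q1 = a.0 + 0 | 0 has moves —a→ q5
  q2 = 0 | 0 | 0 has moves ∅
  q3 = (0 + 0 + (0 + 0)) | 0\{a,b,c} | (0 | 0 + (0 + 0 + 0) + 0\{c,d}\{b,d}) has moves ∅
  q4 = 0 + 0 has moves ∅
  q5 = 0 has moves ∅
Partition-refinement fixed point:
  B0 = {p0, q0}
  B1 = {p1, q1}
  B2 = {p2, p3, p4, p5, q2, q3, q4, q5}
p0 ∈ B0, q0 ∈ B0 → same block

bisimilar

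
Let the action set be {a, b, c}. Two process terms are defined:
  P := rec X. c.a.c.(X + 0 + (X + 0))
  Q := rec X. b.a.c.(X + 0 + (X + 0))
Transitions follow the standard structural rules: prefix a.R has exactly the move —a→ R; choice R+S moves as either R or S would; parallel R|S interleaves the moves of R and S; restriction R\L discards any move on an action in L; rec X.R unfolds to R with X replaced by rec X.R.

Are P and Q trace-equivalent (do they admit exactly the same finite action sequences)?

LTS(P): 4 reachable states
  u0 = rec X. c.a.c.(X + 0 + (X + 0)) ⊢ --c--▸ u1
  u1 = a.c.((rec X. c.a.c.(X + 0 + (X + 0))) + 0 + ((rec X. c.a.c.(X + 0 + (X + 0))) + 0)) ⊢ --a--▸ u2
  u2 = c.((rec X. c.a.c.(X + 0 + (X + 0))) + 0 + ((rec X. c.a.c.(X + 0 + (X + 0))) + 0)) ⊢ --c--▸ u3
  u3 = (rec X. c.a.c.(X + 0 + (X + 0))) + 0 + ((rec X. c.a.c.(X + 0 + (X + 0))) + 0) ⊢ --c--▸ u1
LTS(Q): 4 reachable states
  v0 = rec X. b.a.c.(X + 0 + (X + 0)) ⊢ --b--▸ v1
  v1 = a.c.((rec X. b.a.c.(X + 0 + (X + 0))) + 0 + ((rec X. b.a.c.(X + 0 + (X + 0))) + 0)) ⊢ --a--▸ v2
  v2 = c.((rec X. b.a.c.(X + 0 + (X + 0))) + 0 + ((rec X. b.a.c.(X + 0 + (X + 0))) + 0)) ⊢ --c--▸ v3
  v3 = (rec X. b.a.c.(X + 0 + (X + 0))) + 0 + ((rec X. b.a.c.(X + 0 + (X + 0))) + 0) ⊢ --b--▸ v1
Run σ = ⟨c⟩ on P: start {u0}
  after c @ step 1: {u1}
  P completes σ.
Run σ = ⟨c⟩ on Q: start {v0}
  after c @ step 1: no successor for Q

trace-distinct — witness ⟨c⟩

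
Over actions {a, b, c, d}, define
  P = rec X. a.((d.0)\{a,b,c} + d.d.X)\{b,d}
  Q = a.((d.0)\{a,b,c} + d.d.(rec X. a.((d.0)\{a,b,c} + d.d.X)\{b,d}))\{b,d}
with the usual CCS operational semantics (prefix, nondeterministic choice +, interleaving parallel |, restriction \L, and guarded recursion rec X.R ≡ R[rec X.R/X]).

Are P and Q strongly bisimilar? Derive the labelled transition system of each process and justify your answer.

bisimilar

LTS(P): 2 reachable states
  m0 = rec X. a.((d.0)\{a,b,c} + d.d.X)\{b,d} ⊢ --a--▸ m1
  m1 = ((d.0)\{a,b,c} + d.d.(rec X. a.((d.0)\{a,b,c} + d.d.X)\{b,d}))\{b,d} ⊢ ·
LTS(Q): 2 reachable states
  n0 = a.((d.0)\{a,b,c} + d.d.(rec X. a.((d.0)\{a,b,c} + d.d.X)\{b,d}))\{b,d} ⊢ --a--▸ n1
  n1 = ((d.0)\{a,b,c} + d.d.(rec X. a.((d.0)\{a,b,c} + d.d.X)\{b,d}))\{b,d} ⊢ ·
Bisimilarity quotient blocks:
  B0 = {m0, n0}
  B1 = {m1, n1}
m0 ∈ B0, n0 ∈ B0 → same block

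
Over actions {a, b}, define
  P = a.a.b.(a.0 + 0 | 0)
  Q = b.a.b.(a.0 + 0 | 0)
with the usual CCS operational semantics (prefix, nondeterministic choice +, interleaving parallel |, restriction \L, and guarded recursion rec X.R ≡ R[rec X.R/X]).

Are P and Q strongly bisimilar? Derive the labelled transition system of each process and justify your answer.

P's transition system — 5 states:
  m0 = a.a.b.(a.0 + 0 | 0) → --a--▸ m1
  m1 = a.b.(a.0 + 0 | 0) → --a--▸ m2
  m2 = b.(a.0 + 0 | 0) → --b--▸ m3
  m3 = a.0 + 0 | 0 → --a--▸ m4
  m4 = 0 → ∅
Q's transition system — 5 states:
  n0 = b.a.b.(a.0 + 0 | 0) → --b--▸ n1
  n1 = a.b.(a.0 + 0 | 0) → --a--▸ n2
  n2 = b.(a.0 + 0 | 0) → --b--▸ n3
  n3 = a.0 + 0 | 0 → --a--▸ n4
  n4 = 0 → ∅
Partition-refinement fixed point:
  B0 = {m0}
  B1 = {m1, n1}
  B2 = {m2, n2}
  B3 = {m3, n3}
  B4 = {m4, n4}
  B5 = {n0}
m0 ∈ B0, n0 ∈ B5 → different blocks

not bisimilar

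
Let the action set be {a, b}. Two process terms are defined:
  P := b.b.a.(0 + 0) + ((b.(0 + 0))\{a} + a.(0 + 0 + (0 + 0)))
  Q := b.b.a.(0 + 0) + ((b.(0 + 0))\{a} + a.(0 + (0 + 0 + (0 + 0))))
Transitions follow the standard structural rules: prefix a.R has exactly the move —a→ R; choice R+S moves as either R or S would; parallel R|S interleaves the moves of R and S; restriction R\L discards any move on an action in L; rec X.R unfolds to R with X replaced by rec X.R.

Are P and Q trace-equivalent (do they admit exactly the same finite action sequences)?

trace-equivalent

P's transition system — 6 states:
  u0 = b.b.a.(0 + 0) + ((b.(0 + 0))\{a} + a.(0 + 0 + (0 + 0))) has moves ··a··> u1, ··b··> u2, ··b··> u3
  u1 = 0 + 0 + (0 + 0) has moves deadlocked
  u2 = (0 + 0)\{a} has moves deadlocked
  u3 = b.a.(0 + 0) has moves ··b··> u4
  u4 = a.(0 + 0) has moves ··a··> u5
  u5 = 0 + 0 has moves deadlocked
Q's transition system — 6 states:
  v0 = b.b.a.(0 + 0) + ((b.(0 + 0))\{a} + a.(0 + (0 + 0 + (0 + 0)))) has moves ··a··> v1, ··b··> v2, ··b··> v3
  v1 = 0 + (0 + 0 + (0 + 0)) has moves deadlocked
  v2 = (0 + 0)\{a} has moves deadlocked
  v3 = b.a.(0 + 0) has moves ··b··> v4
  v4 = a.(0 + 0) has moves ··a··> v5
  v5 = 0 + 0 has moves deadlocked
Bisimilarity quotient blocks:
  B0 = {u0, v0}
  B1 = {u1, u2, u5, v1, v2, v5}
  B2 = {u3, v3}
  B3 = {u4, v4}
u0 ∈ B0, v0 ∈ B0 → same block
Bisimilar ⇒ trace-equivalent.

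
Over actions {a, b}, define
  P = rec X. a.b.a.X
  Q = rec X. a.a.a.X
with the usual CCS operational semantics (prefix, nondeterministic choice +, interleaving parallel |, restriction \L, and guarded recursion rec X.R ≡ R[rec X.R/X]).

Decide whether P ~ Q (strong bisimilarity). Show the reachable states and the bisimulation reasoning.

NO

LTS(P): 3 reachable states
  s0 = rec X. a.b.a.X :: —a→ s1
  s1 = b.a.(rec X. a.b.a.X) :: —b→ s2
  s2 = a.(rec X. a.b.a.X) :: —a→ s0
LTS(Q): 3 reachable states
  t0 = rec X. a.a.a.X :: —a→ t1
  t1 = a.a.(rec X. a.a.a.X) :: —a→ t2
  t2 = a.(rec X. a.a.a.X) :: —a→ t0
Partition-refinement fixed point:
  B0 = {s0}
  B1 = {s1}
  B2 = {s2}
  B3 = {t0, t1, t2}
s0 ∈ B0, t0 ∈ B3 → different blocks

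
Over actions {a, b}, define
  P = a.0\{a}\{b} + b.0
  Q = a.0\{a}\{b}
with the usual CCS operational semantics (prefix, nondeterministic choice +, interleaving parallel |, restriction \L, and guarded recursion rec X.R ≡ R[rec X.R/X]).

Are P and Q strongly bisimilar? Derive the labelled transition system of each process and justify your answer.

not bisimilar

LTS(P): 3 reachable states
  m0 = a.0\{a}\{b} + b.0 ⊢ --a--▸ m1, --b--▸ m2
  m1 = 0\{a}\{b} ⊢ deadlocked
  m2 = 0 ⊢ deadlocked
LTS(Q): 2 reachable states
  n0 = a.0\{a}\{b} ⊢ --a--▸ n1
  n1 = 0\{a}\{b} ⊢ deadlocked
Bisimilarity quotient blocks:
  B0 = {m0}
  B1 = {m1, m2, n1}
  B2 = {n0}
m0 ∈ B0, n0 ∈ B2 → different blocks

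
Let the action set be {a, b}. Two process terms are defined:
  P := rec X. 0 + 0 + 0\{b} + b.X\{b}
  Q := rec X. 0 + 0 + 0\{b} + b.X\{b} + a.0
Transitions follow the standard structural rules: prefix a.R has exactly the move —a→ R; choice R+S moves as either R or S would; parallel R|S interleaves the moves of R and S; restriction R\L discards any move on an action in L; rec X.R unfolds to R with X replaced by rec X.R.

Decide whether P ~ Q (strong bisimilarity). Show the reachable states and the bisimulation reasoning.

P ≁ Q

Reachable graph of P (2 states):
  p0 = rec X. 0 + 0 + 0\{b} + b.X\{b} has moves -b-> p1
  p1 = (rec X. 0 + 0 + 0\{b} + b.X\{b})\{b} has moves ·
Reachable graph of Q (4 states):
  q0 = rec X. 0 + 0 + 0\{b} + b.X\{b} + a.0 has moves -a-> q1, -b-> q2
  q1 = 0 has moves ·
  q2 = (rec X. 0 + 0 + 0\{b} + b.X\{b} + a.0)\{b} has moves -a-> q3
  q3 = 0\{b} has moves ·
Coarsest stable partition (strong bisimilarity classes):
  B0 = {p0}
  B1 = {p1, q1, q3}
  B2 = {q0}
  B3 = {q2}
p0 ∈ B0, q0 ∈ B2 → different blocks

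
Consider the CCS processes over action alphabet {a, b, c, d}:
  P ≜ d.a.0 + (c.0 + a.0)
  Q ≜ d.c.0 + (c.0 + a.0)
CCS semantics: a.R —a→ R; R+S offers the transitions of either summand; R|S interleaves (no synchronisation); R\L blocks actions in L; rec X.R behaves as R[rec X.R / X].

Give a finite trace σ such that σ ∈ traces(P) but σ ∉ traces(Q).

P's transition system — 3 states:
  s0 = d.a.0 + (c.0 + a.0) :: —a→ s1, —c→ s1, —d→ s2
  s1 = 0 :: ∅
  s2 = a.0 :: —a→ s1
Q's transition system — 3 states:
  t0 = d.c.0 + (c.0 + a.0) :: —a→ t1, —c→ t1, —d→ t2
  t1 = 0 :: ∅
  t2 = c.0 :: —c→ t1
Executing da from P (initial set {s0}):
  step 1 (d): {s2}
  step 2 (a): {s1}
  P completes σ.
Executing da from Q (initial set {t0}):
  step 1 (d): {t2}
  step 2 (a): ∅ (Q stuck)

da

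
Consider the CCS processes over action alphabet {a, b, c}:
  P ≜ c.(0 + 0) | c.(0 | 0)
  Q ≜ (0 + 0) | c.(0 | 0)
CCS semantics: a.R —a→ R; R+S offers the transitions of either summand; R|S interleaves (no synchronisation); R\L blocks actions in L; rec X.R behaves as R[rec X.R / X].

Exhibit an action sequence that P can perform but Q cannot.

LTS(P): 4 reachable states
  p0 = c.(0 + 0) | c.(0 | 0) has moves —c→ p1, —c→ p2
  p1 = (0 + 0) | c.(0 | 0) has moves —c→ p3
  p2 = c.(0 + 0) | (0 | 0) has moves —c→ p3
  p3 = (0 + 0) | (0 | 0) has moves stopped
LTS(Q): 2 reachable states
  q0 = (0 + 0) | c.(0 | 0) has moves —c→ q1
  q1 = (0 + 0) | (0 | 0) has moves stopped
Run σ = ⟨cc⟩ on P: start {p0}
  after c @ step 1: {p1, p2}
  after c @ step 2: {p3}
  ✓ P
Run σ = ⟨cc⟩ on Q: start {q0}
  after c @ step 1: {q1}
  after c @ step 2: ∅ (Q stuck)

cc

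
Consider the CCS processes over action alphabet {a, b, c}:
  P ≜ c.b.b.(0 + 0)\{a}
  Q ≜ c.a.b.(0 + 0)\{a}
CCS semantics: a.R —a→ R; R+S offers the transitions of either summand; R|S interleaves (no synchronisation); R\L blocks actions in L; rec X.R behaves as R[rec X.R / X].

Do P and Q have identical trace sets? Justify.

NO — witness ⟨cb⟩

P's transition system — 4 states:
  p0 = c.b.b.(0 + 0)\{a} | --c--▸ p1
  p1 = b.b.(0 + 0)\{a} | --b--▸ p2
  p2 = b.(0 + 0)\{a} | --b--▸ p3
  p3 = (0 + 0)\{a} | ·
Q's transition system — 4 states:
  q0 = c.a.b.(0 + 0)\{a} | --c--▸ q1
  q1 = a.b.(0 + 0)\{a} | --a--▸ q2
  q2 = b.(0 + 0)\{a} | --b--▸ q3
  q3 = (0 + 0)\{a} | ·
Trace ⟨cb⟩ through P, begin at {p0}:
  step 1 (c): {p1}
  step 2 (b): {p2}
  — P admits the full trace.
Trace ⟨cb⟩ through Q, begin at {q0}:
  step 1 (c): {q1}
  step 2 (b): ∅ (Q stuck)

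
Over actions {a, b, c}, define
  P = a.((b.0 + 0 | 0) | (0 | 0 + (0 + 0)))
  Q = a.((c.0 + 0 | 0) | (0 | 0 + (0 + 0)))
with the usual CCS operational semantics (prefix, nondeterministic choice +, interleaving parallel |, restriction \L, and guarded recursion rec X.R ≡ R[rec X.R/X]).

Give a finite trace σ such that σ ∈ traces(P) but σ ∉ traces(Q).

ab

LTS(P): 3 reachable states
  p0 = a.((b.0 + 0 | 0) | (0 | 0 + (0 + 0))) has moves -a-> p1
  p1 = (b.0 + 0 | 0) | (0 | 0 + (0 + 0)) has moves -b-> p2
  p2 = 0 | (0 | 0 + (0 + 0)) has moves stopped
LTS(Q): 3 reachable states
  q0 = a.((c.0 + 0 | 0) | (0 | 0 + (0 + 0))) has moves -a-> q1
  q1 = (c.0 + 0 | 0) | (0 | 0 + (0 + 0)) has moves -c-> q2
  q2 = 0 | (0 | 0 + (0 + 0)) has moves stopped
Executing ab from P (initial set {p0}):
  step 1 (a): {p1}
  step 2 (b): {p2}
  ✓ P
Executing ab from Q (initial set {q0}):
  step 1 (a): {q1}
  step 2 (b): ∅  — Q cannot continue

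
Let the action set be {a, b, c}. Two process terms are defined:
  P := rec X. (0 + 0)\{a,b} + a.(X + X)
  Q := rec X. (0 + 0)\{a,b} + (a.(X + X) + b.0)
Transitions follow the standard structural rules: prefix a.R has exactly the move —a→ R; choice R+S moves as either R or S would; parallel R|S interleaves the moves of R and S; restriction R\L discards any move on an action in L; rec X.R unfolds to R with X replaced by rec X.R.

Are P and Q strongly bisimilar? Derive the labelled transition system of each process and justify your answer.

NO

LTS(P): 2 reachable states
  m0 = rec X. (0 + 0)\{a,b} + a.(X + X) has moves —a→ m1
  m1 = (rec X. (0 + 0)\{a,b} + a.(X + X)) + (rec X. (0 + 0)\{a,b} + a.(X + X)) has moves —a→ m1
LTS(Q): 3 reachable states
  n0 = rec X. (0 + 0)\{a,b} + (a.(X + X) + b.0) has moves —a→ n1, —b→ n2
  n1 = (rec X. (0 + 0)\{a,b} + (a.(X + X) + b.0)) + (rec X. (0 + 0)\{a,b} + (a.(X + X) + b.0)) has moves —a→ n1, —b→ n2
  n2 = 0 has moves ·
Coarsest stable partition (strong bisimilarity classes):
  B0 = {m0, m1}
  B1 = {n0, n1}
  B2 = {n2}
m0 ∈ B0, n0 ∈ B1 → different blocks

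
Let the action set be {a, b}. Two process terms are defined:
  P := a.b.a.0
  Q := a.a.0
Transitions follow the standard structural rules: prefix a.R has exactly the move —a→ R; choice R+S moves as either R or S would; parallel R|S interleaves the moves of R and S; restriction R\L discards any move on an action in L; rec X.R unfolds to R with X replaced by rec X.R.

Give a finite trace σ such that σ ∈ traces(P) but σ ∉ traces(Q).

LTS(P): 4 reachable states
  m0 = a.b.a.0 | -a-> m1
  m1 = b.a.0 | -b-> m2
  m2 = a.0 | -a-> m3
  m3 = 0 | ·
LTS(Q): 3 reachable states
  n0 = a.a.0 | -a-> n1
  n1 = a.0 | -a-> n2
  n2 = 0 | ·
Run σ = ⟨ab⟩ on P: start {m0}
  after a @ step 1: {m1}
  after b @ step 2: {m2}
  ✓ P
Run σ = ⟨ab⟩ on Q: start {n0}
  after a @ step 1: {n1}
  after b @ step 2: no successor for Q

ab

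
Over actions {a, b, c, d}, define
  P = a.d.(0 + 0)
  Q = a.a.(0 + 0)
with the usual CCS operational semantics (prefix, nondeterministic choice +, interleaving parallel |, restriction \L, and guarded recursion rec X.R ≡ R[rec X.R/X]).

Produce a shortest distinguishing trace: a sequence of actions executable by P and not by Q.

LTS(P): 3 reachable states
  s0 = a.d.(0 + 0) ⊢ -a-> s1
  s1 = d.(0 + 0) ⊢ -d-> s2
  s2 = 0 + 0 ⊢ deadlocked
LTS(Q): 3 reachable states
  t0 = a.a.(0 + 0) ⊢ -a-> t1
  t1 = a.(0 + 0) ⊢ -a-> t2
  t2 = 0 + 0 ⊢ deadlocked
Executing ad from P (initial set {s0}):
  after a @ step 1: {s1}
  after d @ step 2: {s2}
  ✓ P
Executing ad from Q (initial set {t0}):
  after a @ step 1: {t1}
  after d @ step 2: ∅ (Q stuck)

ad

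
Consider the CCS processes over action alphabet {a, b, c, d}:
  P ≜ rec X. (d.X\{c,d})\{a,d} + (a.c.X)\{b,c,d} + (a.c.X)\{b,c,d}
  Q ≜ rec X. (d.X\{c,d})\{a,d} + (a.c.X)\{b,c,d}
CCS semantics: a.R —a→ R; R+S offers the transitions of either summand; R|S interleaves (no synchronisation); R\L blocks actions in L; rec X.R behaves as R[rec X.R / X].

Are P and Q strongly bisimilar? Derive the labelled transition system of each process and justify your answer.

P ~ Q

P's transition system — 2 states:
  p0 = rec X. (d.X\{c,d})\{a,d} + (a.c.X)\{b,c,d} + (a.c.X)\{b,c,d} → -a-> p1
  p1 = (c.(rec X. (d.X\{c,d})\{a,d} + (a.c.X)\{b,c,d} + (a.c.X)\{b,c,d}))\{b,c,d} → deadlocked
Q's transition system — 2 states:
  q0 = rec X. (d.X\{c,d})\{a,d} + (a.c.X)\{b,c,d} → -a-> q1
  q1 = (c.(rec X. (d.X\{c,d})\{a,d} + (a.c.X)\{b,c,d}))\{b,c,d} → deadlocked
Partition-refinement fixed point:
  B0 = {p0, q0}
  B1 = {p1, q1}
p0 ∈ B0, q0 ∈ B0 → same block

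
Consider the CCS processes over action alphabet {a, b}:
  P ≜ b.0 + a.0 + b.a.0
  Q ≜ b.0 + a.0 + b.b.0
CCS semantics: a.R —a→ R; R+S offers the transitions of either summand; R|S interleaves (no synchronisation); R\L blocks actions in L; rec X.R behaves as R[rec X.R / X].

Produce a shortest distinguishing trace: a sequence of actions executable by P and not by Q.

P's transition system — 3 states:
  m0 = b.0 + a.0 + b.a.0 → --a--▸ m1, --b--▸ m1, --b--▸ m2
  m1 = 0 → (no moves)
  m2 = a.0 → --a--▸ m1
Q's transition system — 3 states:
  n0 = b.0 + a.0 + b.b.0 → --a--▸ n1, --b--▸ n1, --b--▸ n2
  n1 = 0 → (no moves)
  n2 = b.0 → --b--▸ n1
Trace ⟨ba⟩ through P, begin at {m0}:
  after b @ step 1: {m1, m2}
  after a @ step 2: {m1}
  ✓ P
Trace ⟨ba⟩ through Q, begin at {n0}:
  after b @ step 1: {n1, n2}
  after a @ step 2: ∅  — Q cannot continue

ba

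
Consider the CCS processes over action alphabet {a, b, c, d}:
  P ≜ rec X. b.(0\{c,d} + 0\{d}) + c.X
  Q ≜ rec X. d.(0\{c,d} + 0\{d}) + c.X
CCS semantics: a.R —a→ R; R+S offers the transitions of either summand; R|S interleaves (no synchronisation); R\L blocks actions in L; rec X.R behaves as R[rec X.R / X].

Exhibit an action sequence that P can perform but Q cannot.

Reachable graph of P (2 states):
  s0 = rec X. b.(0\{c,d} + 0\{d}) + c.X | ··b··> s1, ··c··> s0
  s1 = 0\{c,d} + 0\{d} | deadlocked
Reachable graph of Q (2 states):
  t0 = rec X. d.(0\{c,d} + 0\{d}) + c.X | ··c··> t0, ··d··> t1
  t1 = 0\{c,d} + 0\{d} | deadlocked
Run σ = ⟨b⟩ on P: start {s0}
  after b @ step 1: {s1}
  P completes σ.
Run σ = ⟨b⟩ on Q: start {t0}
  after b @ step 1: ∅ (Q stuck)

b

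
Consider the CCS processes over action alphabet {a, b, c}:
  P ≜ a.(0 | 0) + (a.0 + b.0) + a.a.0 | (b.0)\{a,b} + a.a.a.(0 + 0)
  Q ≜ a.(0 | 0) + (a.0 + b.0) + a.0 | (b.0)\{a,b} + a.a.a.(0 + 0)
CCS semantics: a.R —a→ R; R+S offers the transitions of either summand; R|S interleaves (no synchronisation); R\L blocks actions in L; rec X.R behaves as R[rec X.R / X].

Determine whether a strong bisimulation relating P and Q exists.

LTS(P): 8 reachable states
  p0 = a.(0 | 0) + (a.0 + b.0) + a.a.0 | (b.0)\{a,b} + a.a.a.(0 + 0) → —a→ p1, —a→ p2, —a→ p3, —a→ p4, —b→ p1
  p1 = 0 → stopped
  p2 = 0 | 0 → stopped
  p3 = a.0 | (b.0)\{a,b} → —a→ p5
  p4 = a.a.(0 + 0) → —a→ p6
  p5 = 0 | (b.0)\{a,b} → stopped
  p6 = a.(0 + 0) → —a→ p7
  p7 = 0 + 0 → stopped
LTS(Q): 7 reachable states
  q0 = a.(0 | 0) + (a.0 + b.0) + a.0 | (b.0)\{a,b} + a.a.a.(0 + 0) → —a→ q1, —a→ q2, —a→ q3, —a→ q4, —b→ q1
  q1 = 0 → stopped
  q2 = 0 | (b.0)\{a,b} → stopped
  q3 = 0 | 0 → stopped
  q4 = a.a.(0 + 0) → —a→ q5
  q5 = a.(0 + 0) → —a→ q6
  q6 = 0 + 0 → stopped
Partition-refinement fixed point:
  B0 = {p0}
  B1 = {p1, p2, p5, p7, q1, q2, q3, q6}
  B2 = {p3, p6, q5}
  B3 = {p4, q4}
  B4 = {q0}
p0 ∈ B0, q0 ∈ B4 → different blocks

NO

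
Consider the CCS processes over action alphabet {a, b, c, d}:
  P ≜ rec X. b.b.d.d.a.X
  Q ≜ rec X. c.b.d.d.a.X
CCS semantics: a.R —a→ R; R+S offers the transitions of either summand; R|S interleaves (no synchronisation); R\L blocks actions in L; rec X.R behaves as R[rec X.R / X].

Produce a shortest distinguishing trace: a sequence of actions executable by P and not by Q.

Reachable graph of P (5 states):
  u0 = rec X. b.b.d.d.a.X :: =b=> u1
  u1 = b.d.d.a.(rec X. b.b.d.d.a.X) :: =b=> u2
  u2 = d.d.a.(rec X. b.b.d.d.a.X) :: =d=> u3
  u3 = d.a.(rec X. b.b.d.d.a.X) :: =d=> u4
  u4 = a.(rec X. b.b.d.d.a.X) :: =a=> u0
Reachable graph of Q (5 states):
  v0 = rec X. c.b.d.d.a.X :: =c=> v1
  v1 = b.d.d.a.(rec X. c.b.d.d.a.X) :: =b=> v2
  v2 = d.d.a.(rec X. c.b.d.d.a.X) :: =d=> v3
  v3 = d.a.(rec X. c.b.d.d.a.X) :: =d=> v4
  v4 = a.(rec X. c.b.d.d.a.X) :: =a=> v0
Trace ⟨b⟩ through P, begin at {u0}:
  after b @ step 1: {u1}
  — P admits the full trace.
Trace ⟨b⟩ through Q, begin at {v0}:
  after b @ step 1: ∅ (Q stuck)

b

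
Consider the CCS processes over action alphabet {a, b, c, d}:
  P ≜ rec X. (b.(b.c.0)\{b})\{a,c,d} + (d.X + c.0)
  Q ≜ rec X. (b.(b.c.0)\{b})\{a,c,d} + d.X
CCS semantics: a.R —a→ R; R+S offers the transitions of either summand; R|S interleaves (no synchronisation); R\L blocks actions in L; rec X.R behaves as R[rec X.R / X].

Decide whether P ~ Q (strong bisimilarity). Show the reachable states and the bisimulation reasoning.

Reachable graph of P (3 states):
  s0 = rec X. (b.(b.c.0)\{b})\{a,c,d} + (d.X + c.0) | —b→ s1, —c→ s2, —d→ s0
  s1 = (b.c.0)\{b}\{a,c,d} | ∅
  s2 = 0 | ∅
Reachable graph of Q (2 states):
  t0 = rec X. (b.(b.c.0)\{b})\{a,c,d} + d.X | —b→ t1, —d→ t0
  t1 = (b.c.0)\{b}\{a,c,d} | ∅
Bisimilarity quotient blocks:
  B0 = {s0}
  B1 = {s1, s2, t1}
  B2 = {t0}
s0 ∈ B0, t0 ∈ B2 → different blocks

not bisimilar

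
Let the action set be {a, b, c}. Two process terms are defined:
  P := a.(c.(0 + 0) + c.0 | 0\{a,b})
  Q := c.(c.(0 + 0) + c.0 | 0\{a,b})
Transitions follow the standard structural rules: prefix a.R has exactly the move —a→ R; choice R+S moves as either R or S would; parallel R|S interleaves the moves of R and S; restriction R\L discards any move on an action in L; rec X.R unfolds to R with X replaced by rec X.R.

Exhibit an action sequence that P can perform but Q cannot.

P's transition system — 4 states:
  p0 = a.(c.(0 + 0) + c.0 | 0\{a,b}) has moves --a--▸ p1
  p1 = c.(0 + 0) + c.0 | 0\{a,b} has moves --c--▸ p2, --c--▸ p3
  p2 = 0 + 0 has moves ·
  p3 = 0 | 0\{a,b} has moves ·
Q's transition system — 4 states:
  q0 = c.(c.(0 + 0) + c.0 | 0\{a,b}) has moves --c--▸ q1
  q1 = c.(0 + 0) + c.0 | 0\{a,b} has moves --c--▸ q2, --c--▸ q3
  q2 = 0 + 0 has moves ·
  q3 = 0 | 0\{a,b} has moves ·
Executing a from P (initial set {p0}):
  [1] a ⇒ {p1}
  P completes σ.
Executing a from Q (initial set {q0}):
  [1] a ⇒ ∅  — Q cannot continue

a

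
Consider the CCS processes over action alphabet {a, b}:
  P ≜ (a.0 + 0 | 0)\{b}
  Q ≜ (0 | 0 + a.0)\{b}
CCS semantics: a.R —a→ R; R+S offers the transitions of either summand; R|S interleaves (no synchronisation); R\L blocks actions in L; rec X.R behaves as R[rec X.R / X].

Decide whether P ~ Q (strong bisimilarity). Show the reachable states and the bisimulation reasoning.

YES

LTS(P): 2 reachable states
  u0 = (a.0 + 0 | 0)\{b} :: =a=> u1
  u1 = 0\{b} :: ∅
LTS(Q): 2 reachable states
  v0 = (0 | 0 + a.0)\{b} :: =a=> v1
  v1 = 0\{b} :: ∅
Partition-refinement fixed point:
  B0 = {u0, v0}
  B1 = {u1, v1}
u0 ∈ B0, v0 ∈ B0 → same block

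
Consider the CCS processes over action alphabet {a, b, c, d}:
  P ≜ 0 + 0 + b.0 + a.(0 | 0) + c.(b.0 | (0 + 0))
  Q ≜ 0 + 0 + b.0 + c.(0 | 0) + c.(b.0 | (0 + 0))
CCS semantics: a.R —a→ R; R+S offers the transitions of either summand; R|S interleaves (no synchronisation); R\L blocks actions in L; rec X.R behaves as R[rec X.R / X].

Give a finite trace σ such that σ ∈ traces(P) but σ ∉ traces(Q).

Reachable graph of P (5 states):
  u0 = 0 + 0 + b.0 + a.(0 | 0) + c.(b.0 | (0 + 0)) has moves --a--▸ u1, --b--▸ u2, --c--▸ u3
  u1 = 0 | 0 has moves ∅
  u2 = 0 has moves ∅
  u3 = b.0 | (0 + 0) has moves --b--▸ u4
  u4 = 0 | (0 + 0) has moves ∅
Reachable graph of Q (5 states):
  v0 = 0 + 0 + b.0 + c.(0 | 0) + c.(b.0 | (0 + 0)) has moves --b--▸ v1, --c--▸ v2, --c--▸ v3
  v1 = 0 has moves ∅
  v2 = 0 | 0 has moves ∅
  v3 = b.0 | (0 + 0) has moves --b--▸ v4
  v4 = 0 | (0 + 0) has moves ∅
Trace ⟨a⟩ through P, begin at {u0}:
  after a @ step 1: {u1}
  P completes σ.
Trace ⟨a⟩ through Q, begin at {v0}:
  after a @ step 1: no successor for Q

a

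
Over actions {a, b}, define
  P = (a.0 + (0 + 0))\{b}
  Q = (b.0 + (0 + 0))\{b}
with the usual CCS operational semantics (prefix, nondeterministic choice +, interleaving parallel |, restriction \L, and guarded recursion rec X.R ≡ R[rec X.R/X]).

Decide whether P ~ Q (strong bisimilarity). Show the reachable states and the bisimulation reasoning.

LTS(P): 2 reachable states
  u0 = (a.0 + (0 + 0))\{b} | =a=> u1
  u1 = 0\{b} | stopped
LTS(Q): 1 reachable states
  v0 = (b.0 + (0 + 0))\{b} | stopped
Partition-refinement fixed point:
  B0 = {u0}
  B1 = {u1, v0}
u0 ∈ B0, v0 ∈ B1 → different blocks

P ≁ Q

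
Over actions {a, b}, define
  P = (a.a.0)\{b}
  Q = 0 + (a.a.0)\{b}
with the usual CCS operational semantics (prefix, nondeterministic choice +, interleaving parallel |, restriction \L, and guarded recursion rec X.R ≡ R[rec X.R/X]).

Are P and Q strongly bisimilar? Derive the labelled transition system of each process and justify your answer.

LTS(P): 3 reachable states
  p0 = (a.a.0)\{b} has moves -a-> p1
  p1 = (a.0)\{b} has moves -a-> p2
  p2 = 0\{b} has moves ·
LTS(Q): 3 reachable states
  q0 = 0 + (a.a.0)\{b} has moves -a-> q1
  q1 = (a.0)\{b} has moves -a-> q2
  q2 = 0\{b} has moves ·
Coarsest stable partition (strong bisimilarity classes):
  B0 = {p0, q0}
  B1 = {p1, q1}
  B2 = {p2, q2}
p0 ∈ B0, q0 ∈ B0 → same block

P ~ Q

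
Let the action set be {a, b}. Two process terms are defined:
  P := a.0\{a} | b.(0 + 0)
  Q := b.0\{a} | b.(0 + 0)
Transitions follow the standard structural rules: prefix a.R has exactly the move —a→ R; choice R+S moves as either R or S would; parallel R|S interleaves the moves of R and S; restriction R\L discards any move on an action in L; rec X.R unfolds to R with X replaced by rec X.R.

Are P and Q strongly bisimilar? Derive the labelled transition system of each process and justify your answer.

LTS(P): 4 reachable states
  s0 = a.0\{a} | b.(0 + 0) | ··a··> s1, ··b··> s2
  s1 = 0\{a} | b.(0 + 0) | ··b··> s3
  s2 = a.0\{a} | (0 + 0) | ··a··> s3
  s3 = 0\{a} | (0 + 0) | stopped
LTS(Q): 4 reachable states
  t0 = b.0\{a} | b.(0 + 0) | ··b··> t1, ··b··> t2
  t1 = 0\{a} | b.(0 + 0) | ··b··> t3
  t2 = b.0\{a} | (0 + 0) | ··b··> t3
  t3 = 0\{a} | (0 + 0) | stopped
Partition-refinement fixed point:
  B0 = {s0}
  B1 = {s1, t1, t2}
  B2 = {s3, t3}
  B3 = {s2}
  B4 = {t0}
s0 ∈ B0, t0 ∈ B4 → different blocks

NO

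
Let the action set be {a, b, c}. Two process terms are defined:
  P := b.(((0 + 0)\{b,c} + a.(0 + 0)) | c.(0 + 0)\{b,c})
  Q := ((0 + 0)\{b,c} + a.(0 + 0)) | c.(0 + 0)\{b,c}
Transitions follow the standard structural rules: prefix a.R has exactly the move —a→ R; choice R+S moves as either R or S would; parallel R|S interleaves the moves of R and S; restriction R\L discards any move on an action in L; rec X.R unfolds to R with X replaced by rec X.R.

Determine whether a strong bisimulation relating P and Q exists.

Reachable graph of P (5 states):
  u0 = b.(((0 + 0)\{b,c} + a.(0 + 0)) | c.(0 + 0)\{b,c}) → —b→ u1
  u1 = ((0 + 0)\{b,c} + a.(0 + 0)) | c.(0 + 0)\{b,c} → —a→ u2, —c→ u3
  u2 = (0 + 0) | c.(0 + 0)\{b,c} → —c→ u4
  u3 = ((0 + 0)\{b,c} + a.(0 + 0)) | (0 + 0)\{b,c} → —a→ u4
  u4 = (0 + 0) | (0 + 0)\{b,c} → ∅
Reachable graph of Q (4 states):
  v0 = ((0 + 0)\{b,c} + a.(0 + 0)) | c.(0 + 0)\{b,c} → —a→ v1, —c→ v2
  v1 = (0 + 0) | c.(0 + 0)\{b,c} → —c→ v3
  v2 = ((0 + 0)\{b,c} + a.(0 + 0)) | (0 + 0)\{b,c} → —a→ v3
  v3 = (0 + 0) | (0 + 0)\{b,c} → ∅
Bisimilarity quotient blocks:
  B0 = {u0}
  B1 = {u1, v0}
  B2 = {u2, v1}
  B3 = {u4, v3}
  B4 = {u3, v2}
u0 ∈ B0, v0 ∈ B1 → different blocks

P ≁ Q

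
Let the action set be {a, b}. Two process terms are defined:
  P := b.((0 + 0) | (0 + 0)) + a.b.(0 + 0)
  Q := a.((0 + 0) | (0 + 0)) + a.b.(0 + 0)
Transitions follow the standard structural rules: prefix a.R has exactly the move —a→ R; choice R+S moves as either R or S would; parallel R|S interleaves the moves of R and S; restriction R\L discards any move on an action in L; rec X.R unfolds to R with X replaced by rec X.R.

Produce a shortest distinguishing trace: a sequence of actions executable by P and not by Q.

b

P's transition system — 4 states:
  p0 = b.((0 + 0) | (0 + 0)) + a.b.(0 + 0) :: --a--▸ p1, --b--▸ p2
  p1 = b.(0 + 0) :: --b--▸ p3
  p2 = (0 + 0) | (0 + 0) :: ∅
  p3 = 0 + 0 :: ∅
Q's transition system — 4 states:
  q0 = a.((0 + 0) | (0 + 0)) + a.b.(0 + 0) :: --a--▸ q1, --a--▸ q2
  q1 = (0 + 0) | (0 + 0) :: ∅
  q2 = b.(0 + 0) :: --b--▸ q3
  q3 = 0 + 0 :: ∅
Executing b from P (initial set {p0}):
  step 1 (b): {p2}
  — P admits the full trace.
Executing b from Q (initial set {q0}):
  step 1 (b): ∅ (Q stuck)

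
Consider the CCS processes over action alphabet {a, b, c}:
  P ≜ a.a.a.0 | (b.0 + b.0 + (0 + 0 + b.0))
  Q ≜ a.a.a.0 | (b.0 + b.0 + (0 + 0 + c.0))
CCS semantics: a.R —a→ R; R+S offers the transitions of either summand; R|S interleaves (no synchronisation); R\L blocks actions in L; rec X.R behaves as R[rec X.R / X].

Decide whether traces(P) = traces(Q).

NO — witness ⟨c⟩

P's transition system — 8 states:
  p0 = a.a.a.0 | (b.0 + b.0 + (0 + 0 + b.0)) has moves --a--▸ p1, --b--▸ p2
  p1 = a.a.0 | (b.0 + b.0 + (0 + 0 + b.0)) has moves --a--▸ p3, --b--▸ p4
  p2 = a.a.a.0 | 0 has moves --a--▸ p4
  p3 = a.0 | (b.0 + b.0 + (0 + 0 + b.0)) has moves --a--▸ p5, --b--▸ p6
  p4 = a.a.0 | 0 has moves --a--▸ p6
  p5 = 0 | (b.0 + b.0 + (0 + 0 + b.0)) has moves --b--▸ p7
  p6 = a.0 | 0 has moves --a--▸ p7
  p7 = 0 | 0 has moves (no moves)
Q's transition system — 8 states:
  q0 = a.a.a.0 | (b.0 + b.0 + (0 + 0 + c.0)) has moves --a--▸ q1, --b--▸ q2, --c--▸ q2
  q1 = a.a.0 | (b.0 + b.0 + (0 + 0 + c.0)) has moves --a--▸ q3, --b--▸ q4, --c--▸ q4
  q2 = a.a.a.0 | 0 has moves --a--▸ q4
  q3 = a.0 | (b.0 + b.0 + (0 + 0 + c.0)) has moves --a--▸ q5, --b--▸ q6, --c--▸ q6
  q4 = a.a.0 | 0 has moves --a--▸ q6
  q5 = 0 | (b.0 + b.0 + (0 + 0 + c.0)) has moves --b--▸ q7, --c--▸ q7
  q6 = a.0 | 0 has moves --a--▸ q7
  q7 = 0 | 0 has moves (no moves)
Executing c from Q (initial set {q0}):
  [1] c ⇒ {q2}
  ✓ Q
Executing c from P (initial set {p0}):
  [1] c ⇒ no successor for P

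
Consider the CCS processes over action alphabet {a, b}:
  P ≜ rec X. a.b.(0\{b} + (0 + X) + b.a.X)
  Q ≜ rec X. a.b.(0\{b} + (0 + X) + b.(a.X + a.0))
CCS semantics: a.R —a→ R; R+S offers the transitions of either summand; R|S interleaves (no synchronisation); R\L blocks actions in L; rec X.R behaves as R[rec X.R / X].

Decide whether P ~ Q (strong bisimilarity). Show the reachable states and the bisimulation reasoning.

P ≁ Q

P's transition system — 4 states:
  u0 = rec X. a.b.(0\{b} + (0 + X) + b.a.X) | ··a··> u1
  u1 = b.(0\{b} + (0 + (rec X. a.b.(0\{b} + (0 + X) + b.a.X))) + b.a.(rec X. a.b.(0\{b} + (0 + X) + b.a.X))) | ··b··> u2
  u2 = 0\{b} + (0 + (rec X. a.b.(0\{b} + (0 + X) + b.a.X))) + b.a.(rec X. a.b.(0\{b} + (0 + X) + b.a.X)) | ··a··> u1, ··b··> u3
  u3 = a.(rec X. a.b.(0\{b} + (0 + X) + b.a.X)) | ··a··> u0
Q's transition system — 5 states:
  v0 = rec X. a.b.(0\{b} + (0 + X) + b.(a.X + a.0)) | ··a··> v1
  v1 = b.(0\{b} + (0 + (rec X. a.b.(0\{b} + (0 + X) + b.(a.X + a.0)))) + b.(a.(rec X. a.b.(0\{b} + (0 + X) + b.(a.X + a.0))) + a.0)) | ··b··> v2
  v2 = 0\{b} + (0 + (rec X. a.b.(0\{b} + (0 + X) + b.(a.X + a.0)))) + b.(a.(rec X. a.b.(0\{b} + (0 + X) + b.(a.X + a.0))) + a.0) | ··a··> v1, ··b··> v3
  v3 = a.(rec X. a.b.(0\{b} + (0 + X) + b.(a.X + a.0))) + a.0 | ··a··> v0, ··a··> v4
  v4 = 0 | (no moves)
Bisimilarity quotient blocks:
  B0 = {u0}
  B1 = {u1}
  B2 = {u2}
  B3 = {u3}
  B4 = {v0}
  B5 = {v1}
  B6 = {v2}
  B7 = {v3}
  B8 = {v4}
u0 ∈ B0, v0 ∈ B4 → different blocks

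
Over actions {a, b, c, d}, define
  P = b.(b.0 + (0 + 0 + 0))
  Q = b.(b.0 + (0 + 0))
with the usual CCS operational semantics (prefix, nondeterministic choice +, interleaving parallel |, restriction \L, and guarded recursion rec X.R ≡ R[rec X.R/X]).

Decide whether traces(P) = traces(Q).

Reachable graph of P (3 states):
  m0 = b.(b.0 + (0 + 0 + 0)) → —b→ m1
  m1 = b.0 + (0 + 0 + 0) → —b→ m2
  m2 = 0 → ∅
Reachable graph of Q (3 states):
  n0 = b.(b.0 + (0 + 0)) → —b→ n1
  n1 = b.0 + (0 + 0) → —b→ n2
  n2 = 0 → ∅
Bisimilarity quotient blocks:
  B0 = {m0, n0}
  B1 = {m1, n1}
  B2 = {m2, n2}
m0 ∈ B0, n0 ∈ B0 → same block
Bisimilar ⇒ trace-equivalent.

traces(P) = traces(Q)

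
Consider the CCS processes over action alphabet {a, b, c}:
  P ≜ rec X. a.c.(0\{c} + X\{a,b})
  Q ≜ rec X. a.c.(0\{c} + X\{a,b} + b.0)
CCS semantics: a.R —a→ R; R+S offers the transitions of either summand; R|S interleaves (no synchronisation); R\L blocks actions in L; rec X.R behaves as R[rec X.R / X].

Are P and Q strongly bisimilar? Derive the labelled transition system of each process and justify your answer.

LTS(P): 3 reachable states
  u0 = rec X. a.c.(0\{c} + X\{a,b}) | —a→ u1
  u1 = c.(0\{c} + (rec X. a.c.(0\{c} + X\{a,b}))\{a,b}) | —c→ u2
  u2 = 0\{c} + (rec X. a.c.(0\{c} + X\{a,b}))\{a,b} | stopped
LTS(Q): 4 reachable states
  v0 = rec X. a.c.(0\{c} + X\{a,b} + b.0) | —a→ v1
  v1 = c.(0\{c} + (rec X. a.c.(0\{c} + X\{a,b} + b.0))\{a,b} + b.0) | —c→ v2
  v2 = 0\{c} + (rec X. a.c.(0\{c} + X\{a,b} + b.0))\{a,b} + b.0 | —b→ v3
  v3 = 0 | stopped
Partition-refinement fixed point:
  B0 = {u0}
  B1 = {u1}
  B2 = {u2, v3}
  B3 = {v0}
  B4 = {v1}
  B5 = {v2}
u0 ∈ B0, v0 ∈ B3 → different blocks

not bisimilar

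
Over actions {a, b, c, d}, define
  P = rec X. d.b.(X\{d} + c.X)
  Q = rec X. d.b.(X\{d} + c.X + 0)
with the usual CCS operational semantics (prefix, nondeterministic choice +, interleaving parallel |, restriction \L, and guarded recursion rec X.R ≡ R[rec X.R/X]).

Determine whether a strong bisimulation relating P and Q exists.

P's transition system — 3 states:
  s0 = rec X. d.b.(X\{d} + c.X) → —d→ s1
  s1 = b.((rec X. d.b.(X\{d} + c.X))\{d} + c.(rec X. d.b.(X\{d} + c.X))) → —b→ s2
  s2 = (rec X. d.b.(X\{d} + c.X))\{d} + c.(rec X. d.b.(X\{d} + c.X)) → —c→ s0
Q's transition system — 3 states:
  t0 = rec X. d.b.(X\{d} + c.X + 0) → —d→ t1
  t1 = b.((rec X. d.b.(X\{d} + c.X + 0))\{d} + c.(rec X. d.b.(X\{d} + c.X + 0)) + 0) → —b→ t2
  t2 = (rec X. d.b.(X\{d} + c.X + 0))\{d} + c.(rec X. d.b.(X\{d} + c.X + 0)) + 0 → —c→ t0
Bisimilarity quotient blocks:
  B0 = {s0, t0}
  B1 = {s1, t1}
  B2 = {s2, t2}
s0 ∈ B0, t0 ∈ B0 → same block

P ~ Q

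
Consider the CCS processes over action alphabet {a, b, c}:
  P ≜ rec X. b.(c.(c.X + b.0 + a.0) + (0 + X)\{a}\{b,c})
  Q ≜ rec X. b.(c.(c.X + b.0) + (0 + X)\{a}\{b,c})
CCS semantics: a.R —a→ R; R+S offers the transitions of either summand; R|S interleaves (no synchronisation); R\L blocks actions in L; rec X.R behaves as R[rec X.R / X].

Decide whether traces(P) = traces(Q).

Reachable graph of P (4 states):
  p0 = rec X. b.(c.(c.X + b.0 + a.0) + (0 + X)\{a}\{b,c}) → --b--▸ p1
  p1 = c.(c.(rec X. b.(c.(c.X + b.0 + a.0) + (0 + X)\{a}\{b,c})) + b.0 + a.0) + (0 + (rec X. b.(c.(c.X + b.0 + a.0) + (0 + X)\{a}\{b,c})))\{a}\{b,c} → --c--▸ p2
  p2 = c.(rec X. b.(c.(c.X + b.0 + a.0) + (0 + X)\{a}\{b,c})) + b.0 + a.0 → --a--▸ p3, --b--▸ p3, --c--▸ p0
  p3 = 0 → (no moves)
Reachable graph of Q (4 states):
  q0 = rec X. b.(c.(c.X + b.0) + (0 + X)\{a}\{b,c}) → --b--▸ q1
  q1 = c.(c.(rec X. b.(c.(c.X + b.0) + (0 + X)\{a}\{b,c})) + b.0) + (0 + (rec X. b.(c.(c.X + b.0) + (0 + X)\{a}\{b,c})))\{a}\{b,c} → --c--▸ q2
  q2 = c.(rec X. b.(c.(c.X + b.0) + (0 + X)\{a}\{b,c})) + b.0 → --b--▸ q3, --c--▸ q0
  q3 = 0 → (no moves)
Trace ⟨bca⟩ through P, begin at {p0}:
  step 1 (b): {p1}
  step 2 (c): {p2}
  step 3 (a): {p3}
  — P admits the full trace.
Trace ⟨bca⟩ through Q, begin at {q0}:
  step 1 (b): {q1}
  step 2 (c): {q2}
  step 3 (a): no successor for Q

NO — witness ⟨bca⟩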